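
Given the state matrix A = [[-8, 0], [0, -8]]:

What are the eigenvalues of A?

For diagonal matrix, eigenvalues are diagonal entries: λ₁ = -8, λ₂ = -8.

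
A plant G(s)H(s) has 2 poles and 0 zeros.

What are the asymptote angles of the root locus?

n - m = 2 - 0 = 2. Angles: θk = (2k + 1)·180°/2 = 90°, 270°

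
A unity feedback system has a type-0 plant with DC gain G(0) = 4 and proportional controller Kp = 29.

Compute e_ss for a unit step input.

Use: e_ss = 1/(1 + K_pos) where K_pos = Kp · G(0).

K_pos = Kp · G(0) = 29 × 4 = 116. e_ss = 1/(1 + 116) = 0.0085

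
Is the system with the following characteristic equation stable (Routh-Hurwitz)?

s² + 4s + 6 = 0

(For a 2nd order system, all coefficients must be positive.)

Coefficients: 1, 4, 6. All positive, so system is stable.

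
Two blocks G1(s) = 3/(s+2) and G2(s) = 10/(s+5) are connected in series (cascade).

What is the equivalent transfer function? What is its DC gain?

Series: multiply transfer functions. G_eq = 3/(s+2) × 10/(s+5) = 30/((s+2)(s+5)). DC gain = 30/(2×5) = 3.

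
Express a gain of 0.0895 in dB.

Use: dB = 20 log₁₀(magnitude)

dB = 20 log₁₀(0.0895) = -21.0 dB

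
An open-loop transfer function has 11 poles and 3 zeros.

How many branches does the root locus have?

Root locus has n branches where n = number of poles = 11.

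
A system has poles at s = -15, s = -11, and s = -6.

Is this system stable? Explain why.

All poles are in the left half-plane. System is stable.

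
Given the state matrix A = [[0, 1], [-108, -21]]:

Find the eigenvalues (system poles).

det(A - λI) = λ² - (-21)λ + 108 = (λ - (-12))(λ - (-9)). Eigenvalues: -12, -9.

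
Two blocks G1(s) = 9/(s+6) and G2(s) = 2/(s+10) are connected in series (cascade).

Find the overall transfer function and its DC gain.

Series: multiply transfer functions. G_eq = 9/(s+6) × 2/(s+10) = 18/((s+6)(s+10)). DC gain = 18/(6×10) = 0.3.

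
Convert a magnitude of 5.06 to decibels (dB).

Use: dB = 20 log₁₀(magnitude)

dB = 20 log₁₀(5.06) = 14.1 dB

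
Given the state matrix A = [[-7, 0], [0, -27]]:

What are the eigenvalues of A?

For diagonal matrix, eigenvalues are diagonal entries: λ₁ = -7, λ₂ = -27.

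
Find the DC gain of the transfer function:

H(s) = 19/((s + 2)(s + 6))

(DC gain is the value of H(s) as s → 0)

DC gain = H(0) = 19/(2 × 6) = 19/12 = 1.5833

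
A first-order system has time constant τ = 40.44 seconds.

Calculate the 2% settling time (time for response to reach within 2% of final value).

For first-order system, 2% settling time ≈ 4τ = 4 × 40.44 = 161.76 s.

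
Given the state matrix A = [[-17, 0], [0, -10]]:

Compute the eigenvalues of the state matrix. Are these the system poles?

For diagonal matrix, eigenvalues are diagonal entries: λ₁ = -17, λ₂ = -10. Eigenvalues of A = system poles.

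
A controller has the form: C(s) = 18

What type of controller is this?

This is a Proportional (P) controller.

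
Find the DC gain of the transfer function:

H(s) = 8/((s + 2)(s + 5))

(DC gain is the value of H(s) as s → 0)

DC gain = H(0) = 8/(2 × 5) = 8/10 = 0.8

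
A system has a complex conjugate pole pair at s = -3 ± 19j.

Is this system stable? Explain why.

Real part of poles is -3 (< 0, left half-plane). Stable.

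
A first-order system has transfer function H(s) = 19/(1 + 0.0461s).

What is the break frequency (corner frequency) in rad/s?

Corner frequency = 1/τ = 1/0.0461 = 21.692 rad/s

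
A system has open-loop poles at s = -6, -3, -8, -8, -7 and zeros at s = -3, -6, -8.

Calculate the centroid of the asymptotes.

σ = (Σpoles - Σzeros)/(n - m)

σ = (Σpoles - Σzeros)/(n - m) = (-32 - (-17))/(5 - 3) = -15/2 = -7.5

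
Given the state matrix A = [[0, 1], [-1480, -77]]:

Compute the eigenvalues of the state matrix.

det(A - λI) = λ² - (-77)λ + 1480 = (λ - (-37))(λ - (-40)). Eigenvalues: -37, -40.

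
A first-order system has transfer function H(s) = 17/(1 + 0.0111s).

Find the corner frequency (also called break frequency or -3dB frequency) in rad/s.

Corner frequency = 1/τ = 1/0.0111 = 90.09 rad/s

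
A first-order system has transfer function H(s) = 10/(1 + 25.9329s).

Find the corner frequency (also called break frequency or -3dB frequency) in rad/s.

Corner frequency = 1/τ = 1/25.9329 = 0.039 rad/s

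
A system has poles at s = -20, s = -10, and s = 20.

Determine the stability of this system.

Pole(s) at s = 20 are not in the left half-plane. System is unstable.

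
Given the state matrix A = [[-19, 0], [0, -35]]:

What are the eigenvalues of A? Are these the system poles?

For diagonal matrix, eigenvalues are diagonal entries: λ₁ = -19, λ₂ = -35. Eigenvalues of A = system poles.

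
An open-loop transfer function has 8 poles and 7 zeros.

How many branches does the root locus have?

Root locus has n branches where n = number of poles = 8.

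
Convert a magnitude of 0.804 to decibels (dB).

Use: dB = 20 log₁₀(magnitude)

dB = 20 log₁₀(0.804) = -1.9 dB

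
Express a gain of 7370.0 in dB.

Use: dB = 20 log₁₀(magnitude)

dB = 20 log₁₀(7370.0) = 77.3 dB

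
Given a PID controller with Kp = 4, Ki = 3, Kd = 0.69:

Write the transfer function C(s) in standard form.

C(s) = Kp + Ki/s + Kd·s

Substituting values: C(s) = 4 + 3/s + 0.69s = (0.69s² + 4s + 3)/s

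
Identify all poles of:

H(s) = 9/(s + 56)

Pole is where denominator = 0: s + 56 = 0, so s = -56.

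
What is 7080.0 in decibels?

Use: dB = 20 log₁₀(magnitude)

dB = 20 log₁₀(7080.0) = 77.0 dB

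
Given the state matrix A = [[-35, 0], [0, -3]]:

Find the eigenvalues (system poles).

For diagonal matrix, eigenvalues are diagonal entries: λ₁ = -35, λ₂ = -3.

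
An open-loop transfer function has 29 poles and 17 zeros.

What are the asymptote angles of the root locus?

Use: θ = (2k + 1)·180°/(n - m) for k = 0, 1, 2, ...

n - m = 29 - 17 = 12. Angles: θk = (2k + 1)·180°/12 = 15°, 45°, 75°, 105°, 135°, 165°, 195°, 225°, 255°, 285°, 315°, 345°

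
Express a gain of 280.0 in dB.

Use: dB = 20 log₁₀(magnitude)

dB = 20 log₁₀(280.0) = 48.9 dB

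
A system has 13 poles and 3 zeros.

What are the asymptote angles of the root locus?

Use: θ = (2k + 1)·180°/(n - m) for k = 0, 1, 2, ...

n - m = 13 - 3 = 10. Angles: θk = (2k + 1)·180°/10 = 18°, 54°, 90°, 126°, 162°, 198°, 234°, 270°, 306°, 342°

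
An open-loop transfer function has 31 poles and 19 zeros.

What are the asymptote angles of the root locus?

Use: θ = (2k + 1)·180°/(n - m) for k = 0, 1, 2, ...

n - m = 31 - 19 = 12. Angles: θk = (2k + 1)·180°/12 = 15°, 45°, 75°, 105°, 135°, 165°, 195°, 225°, 255°, 285°, 315°, 345°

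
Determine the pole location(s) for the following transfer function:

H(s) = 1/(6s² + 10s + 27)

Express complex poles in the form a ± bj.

Discriminant = 10² - 4×6×27 = 100 - 648 = -548 < 0, so the poles are a complex conjugate pair s = (-10 ± j√548)/(2×6). Real part = -10/(2×6) = -10/12 ≈ -0.8333; imaginary part = ±√548/(2×6) ≈ 1.9508. Poles: s = -0.8333 ± 1.9508j.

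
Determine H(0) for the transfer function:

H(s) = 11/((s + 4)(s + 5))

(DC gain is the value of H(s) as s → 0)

DC gain = H(0) = 11/(4 × 5) = 11/20 = 0.55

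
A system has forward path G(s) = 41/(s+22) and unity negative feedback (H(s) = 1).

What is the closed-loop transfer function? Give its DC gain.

T(s) = G/(1+GH) = [41/(s+22)] / [1 + 41/(s+22)] = 41/(s+22+41) = 41/(s+63). DC gain = 41/63 = 0.6508.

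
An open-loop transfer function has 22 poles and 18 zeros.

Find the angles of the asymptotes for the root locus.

n - m = 22 - 18 = 4. Angles: θk = (2k + 1)·180°/4 = 45°, 135°, 225°, 315°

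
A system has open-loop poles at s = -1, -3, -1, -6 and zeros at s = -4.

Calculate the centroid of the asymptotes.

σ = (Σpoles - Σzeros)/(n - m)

σ = (Σpoles - Σzeros)/(n - m) = (-11 - (-4))/(4 - 1) = -7/3 = -2.33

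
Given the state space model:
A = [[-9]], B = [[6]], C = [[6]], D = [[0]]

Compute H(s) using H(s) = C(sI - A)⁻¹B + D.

(sI - A)⁻¹ = 1/(s + 9). H(s) = 6 × 6/(s + 9) + 0 = 36/(s + 9).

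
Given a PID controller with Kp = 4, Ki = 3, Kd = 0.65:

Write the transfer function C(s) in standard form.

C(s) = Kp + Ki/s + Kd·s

Substituting values: C(s) = 4 + 3/s + 0.65s = (0.65s² + 4s + 3)/s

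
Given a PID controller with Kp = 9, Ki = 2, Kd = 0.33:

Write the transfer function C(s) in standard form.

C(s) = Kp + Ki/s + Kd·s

Substituting values: C(s) = 9 + 2/s + 0.33s = (0.33s² + 9s + 2)/s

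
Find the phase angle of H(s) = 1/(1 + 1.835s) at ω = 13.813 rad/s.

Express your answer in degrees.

Phase = -arctan(ωτ) = -arctan(13.813 × 1.835) = -87.7°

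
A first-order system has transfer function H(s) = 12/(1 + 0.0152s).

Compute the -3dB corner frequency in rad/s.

Corner frequency = 1/τ = 1/0.0152 = 65.789 rad/s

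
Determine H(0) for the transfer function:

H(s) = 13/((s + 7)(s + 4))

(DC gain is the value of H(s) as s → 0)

DC gain = H(0) = 13/(7 × 4) = 13/28 = 0.4643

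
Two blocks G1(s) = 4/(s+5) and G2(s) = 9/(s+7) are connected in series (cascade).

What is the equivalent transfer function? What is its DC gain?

Series: multiply transfer functions. G_eq = 4/(s+5) × 9/(s+7) = 36/((s+5)(s+7)). DC gain = 36/(5×7) = 1.0286.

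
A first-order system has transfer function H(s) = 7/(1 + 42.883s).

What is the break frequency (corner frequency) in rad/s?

Corner frequency = 1/τ = 1/42.883 = 0.023 rad/s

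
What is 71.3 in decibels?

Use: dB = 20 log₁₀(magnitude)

dB = 20 log₁₀(71.3) = 37.1 dB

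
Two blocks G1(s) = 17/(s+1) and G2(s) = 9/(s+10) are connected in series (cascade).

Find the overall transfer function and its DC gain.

Series: multiply transfer functions. G_eq = 17/(s+1) × 9/(s+10) = 153/((s+1)(s+10)). DC gain = 153/(1×10) = 15.3.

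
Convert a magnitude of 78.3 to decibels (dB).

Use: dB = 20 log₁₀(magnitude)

dB = 20 log₁₀(78.3) = 37.9 dB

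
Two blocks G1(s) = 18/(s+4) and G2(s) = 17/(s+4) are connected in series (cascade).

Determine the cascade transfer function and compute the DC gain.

Series: multiply transfer functions. G_eq = 18/(s+4) × 17/(s+4) = 306/((s+4)(s+4)). DC gain = 306/(4×4) = 19.125.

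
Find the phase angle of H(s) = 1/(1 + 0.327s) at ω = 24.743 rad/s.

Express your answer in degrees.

Phase = -arctan(ωτ) = -arctan(24.743 × 0.327) = -83.0°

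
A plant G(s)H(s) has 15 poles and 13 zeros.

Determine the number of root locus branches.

Root locus has n branches where n = number of poles = 15.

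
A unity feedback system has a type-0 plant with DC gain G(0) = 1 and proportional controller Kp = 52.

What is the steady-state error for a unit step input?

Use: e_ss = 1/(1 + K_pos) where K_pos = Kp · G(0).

K_pos = Kp · G(0) = 52 × 1 = 52. e_ss = 1/(1 + 52) = 0.0189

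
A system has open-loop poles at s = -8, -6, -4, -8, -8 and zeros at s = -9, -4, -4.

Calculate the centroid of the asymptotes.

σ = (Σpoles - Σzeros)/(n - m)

σ = (Σpoles - Σzeros)/(n - m) = (-34 - (-17))/(5 - 3) = -17/2 = -8.5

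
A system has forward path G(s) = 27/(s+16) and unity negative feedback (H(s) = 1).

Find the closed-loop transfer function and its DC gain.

T(s) = G/(1+GH) = [27/(s+16)] / [1 + 27/(s+16)] = 27/(s+16+27) = 27/(s+43). DC gain = 27/43 = 0.6279.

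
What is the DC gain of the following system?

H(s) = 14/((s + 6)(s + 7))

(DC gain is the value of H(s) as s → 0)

DC gain = H(0) = 14/(6 × 7) = 14/42 = 0.3333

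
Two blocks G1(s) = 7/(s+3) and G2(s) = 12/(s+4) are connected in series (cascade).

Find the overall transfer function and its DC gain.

Series: multiply transfer functions. G_eq = 7/(s+3) × 12/(s+4) = 84/((s+3)(s+4)). DC gain = 84/(3×4) = 7.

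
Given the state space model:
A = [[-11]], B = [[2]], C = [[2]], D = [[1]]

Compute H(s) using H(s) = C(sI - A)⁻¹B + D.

(sI - A)⁻¹ = 1/(s + 11). H(s) = 2×2/(s + 11) + 1 = (s + 15)/(s + 11).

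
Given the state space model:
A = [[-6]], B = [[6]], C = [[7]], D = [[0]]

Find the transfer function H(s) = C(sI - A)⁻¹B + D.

(sI - A)⁻¹ = 1/(s + 6). H(s) = 7 × 6/(s + 6) + 0 = 42/(s + 6).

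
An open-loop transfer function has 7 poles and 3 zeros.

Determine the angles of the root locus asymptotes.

n - m = 7 - 3 = 4. Angles: θk = (2k + 1)·180°/4 = 45°, 135°, 225°, 315°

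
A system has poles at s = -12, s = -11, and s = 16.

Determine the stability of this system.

Pole(s) at s = 16 are not in the left half-plane. System is unstable.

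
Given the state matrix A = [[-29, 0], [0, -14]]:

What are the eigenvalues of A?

For diagonal matrix, eigenvalues are diagonal entries: λ₁ = -29, λ₂ = -14.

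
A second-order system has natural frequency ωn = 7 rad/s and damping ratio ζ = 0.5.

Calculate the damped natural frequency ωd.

ωd = ωn√(1 - ζ²) = 7√(1 - 0.5²) = 6.06 rad/s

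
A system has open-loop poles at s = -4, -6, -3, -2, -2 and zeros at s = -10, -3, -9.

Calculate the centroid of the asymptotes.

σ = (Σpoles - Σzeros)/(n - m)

σ = (Σpoles - Σzeros)/(n - m) = (-17 - (-22))/(5 - 3) = 5/2 = 2.5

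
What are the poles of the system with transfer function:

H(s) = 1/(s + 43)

Pole is where denominator = 0: s + 43 = 0, so s = -43.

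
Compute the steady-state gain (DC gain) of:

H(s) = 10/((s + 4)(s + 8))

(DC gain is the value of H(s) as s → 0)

DC gain = H(0) = 10/(4 × 8) = 10/32 = 0.3125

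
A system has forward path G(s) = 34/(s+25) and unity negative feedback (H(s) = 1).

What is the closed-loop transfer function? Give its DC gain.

T(s) = G/(1+GH) = [34/(s+25)] / [1 + 34/(s+25)] = 34/(s+25+34) = 34/(s+59). DC gain = 34/59 = 0.5763.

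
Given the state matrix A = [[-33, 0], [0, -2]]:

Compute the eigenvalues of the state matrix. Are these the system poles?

For diagonal matrix, eigenvalues are diagonal entries: λ₁ = -33, λ₂ = -2. Eigenvalues of A = system poles.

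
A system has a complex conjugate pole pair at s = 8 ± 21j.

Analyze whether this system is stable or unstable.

Real part of poles is 8 (> 0, right half-plane). Unstable.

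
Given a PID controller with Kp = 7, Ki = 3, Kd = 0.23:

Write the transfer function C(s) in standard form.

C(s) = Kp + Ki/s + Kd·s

Substituting values: C(s) = 7 + 3/s + 0.23s = (0.23s² + 7s + 3)/s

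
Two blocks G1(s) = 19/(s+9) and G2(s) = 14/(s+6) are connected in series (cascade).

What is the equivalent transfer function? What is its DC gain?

Series: multiply transfer functions. G_eq = 19/(s+9) × 14/(s+6) = 266/((s+9)(s+6)). DC gain = 266/(9×6) = 4.9259.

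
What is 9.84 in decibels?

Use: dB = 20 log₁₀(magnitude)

dB = 20 log₁₀(9.84) = 19.9 dB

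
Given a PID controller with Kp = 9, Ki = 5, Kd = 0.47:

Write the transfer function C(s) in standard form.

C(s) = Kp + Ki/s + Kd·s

Substituting values: C(s) = 9 + 5/s + 0.47s = (0.47s² + 9s + 5)/s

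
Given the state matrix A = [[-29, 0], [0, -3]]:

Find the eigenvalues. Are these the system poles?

For diagonal matrix, eigenvalues are diagonal entries: λ₁ = -29, λ₂ = -3. Eigenvalues of A = system poles.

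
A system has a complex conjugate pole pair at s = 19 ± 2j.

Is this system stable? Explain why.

Real part of poles is 19 (> 0, right half-plane). Unstable.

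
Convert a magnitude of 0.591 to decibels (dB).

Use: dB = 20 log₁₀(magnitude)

dB = 20 log₁₀(0.591) = -4.6 dB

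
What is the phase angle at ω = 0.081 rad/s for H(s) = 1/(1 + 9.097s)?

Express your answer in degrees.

Phase = -arctan(ωτ) = -arctan(0.081 × 9.097) = -36.4°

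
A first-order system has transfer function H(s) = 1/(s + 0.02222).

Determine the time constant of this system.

For H(s) = 1/(s + 1/τ), the pole is at -1/τ = -0.02222, so τ = 1/0.02222 = 45 s.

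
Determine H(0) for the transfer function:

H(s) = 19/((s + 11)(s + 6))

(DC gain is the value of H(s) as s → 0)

DC gain = H(0) = 19/(11 × 6) = 19/66 = 0.2879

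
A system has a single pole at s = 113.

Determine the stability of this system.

Pole at s = 113 is in the right half-plane. Unstable.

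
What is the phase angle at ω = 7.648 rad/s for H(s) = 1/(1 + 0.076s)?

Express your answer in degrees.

Phase = -arctan(ωτ) = -arctan(7.648 × 0.076) = -30.2°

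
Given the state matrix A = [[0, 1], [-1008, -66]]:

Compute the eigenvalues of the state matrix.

det(A - λI) = λ² - (-66)λ + 1008 = (λ - (-24))(λ - (-42)). Eigenvalues: -24, -42.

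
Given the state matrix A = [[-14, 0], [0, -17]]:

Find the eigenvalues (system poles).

For diagonal matrix, eigenvalues are diagonal entries: λ₁ = -14, λ₂ = -17.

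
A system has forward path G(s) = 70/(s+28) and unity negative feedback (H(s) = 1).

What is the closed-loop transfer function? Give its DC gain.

T(s) = G/(1+GH) = [70/(s+28)] / [1 + 70/(s+28)] = 70/(s+28+70) = 70/(s+98). DC gain = 70/98 = 0.7143.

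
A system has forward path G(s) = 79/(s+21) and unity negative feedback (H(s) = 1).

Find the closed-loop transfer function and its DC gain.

T(s) = G/(1+GH) = [79/(s+21)] / [1 + 79/(s+21)] = 79/(s+21+79) = 79/(s+100). DC gain = 79/100 = 0.79.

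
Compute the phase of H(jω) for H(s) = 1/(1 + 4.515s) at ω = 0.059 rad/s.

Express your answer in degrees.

Phase = -arctan(ωτ) = -arctan(0.059 × 4.515) = -14.9°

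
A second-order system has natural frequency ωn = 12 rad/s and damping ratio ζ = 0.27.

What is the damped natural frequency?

ωd = ωn√(1 - ζ²) = 12√(1 - 0.27²) = 11.55 rad/s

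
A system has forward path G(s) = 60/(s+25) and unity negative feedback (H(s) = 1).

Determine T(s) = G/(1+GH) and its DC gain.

T(s) = G/(1+GH) = [60/(s+25)] / [1 + 60/(s+25)] = 60/(s+25+60) = 60/(s+85). DC gain = 60/85 = 0.7059.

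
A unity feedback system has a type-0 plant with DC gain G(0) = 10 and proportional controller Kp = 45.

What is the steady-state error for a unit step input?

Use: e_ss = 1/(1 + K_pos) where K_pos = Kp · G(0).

K_pos = Kp · G(0) = 45 × 10 = 450. e_ss = 1/(1 + 450) = 0.0022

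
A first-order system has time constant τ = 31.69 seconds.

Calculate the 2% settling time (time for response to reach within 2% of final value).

For first-order system, 2% settling time ≈ 4τ = 4 × 31.69 = 126.76 s.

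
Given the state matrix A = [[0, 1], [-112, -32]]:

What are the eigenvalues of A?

det(A - λI) = λ² - (-32)λ + 112 = (λ - (-4))(λ - (-28)). Eigenvalues: -4, -28.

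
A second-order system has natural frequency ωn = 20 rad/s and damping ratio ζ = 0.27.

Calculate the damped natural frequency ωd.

ωd = ωn√(1 - ζ²) = 20√(1 - 0.27²) = 19.26 rad/s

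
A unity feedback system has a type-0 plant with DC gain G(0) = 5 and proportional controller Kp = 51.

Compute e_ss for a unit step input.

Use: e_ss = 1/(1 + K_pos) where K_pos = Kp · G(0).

K_pos = Kp · G(0) = 51 × 5 = 255. e_ss = 1/(1 + 255) = 0.00390625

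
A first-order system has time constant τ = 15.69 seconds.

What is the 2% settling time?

For first-order system, 2% settling time ≈ 4τ = 4 × 15.69 = 62.76 s.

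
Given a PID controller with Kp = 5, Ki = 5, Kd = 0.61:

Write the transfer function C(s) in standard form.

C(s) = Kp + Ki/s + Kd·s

Substituting values: C(s) = 5 + 5/s + 0.61s = (0.61s² + 5s + 5)/s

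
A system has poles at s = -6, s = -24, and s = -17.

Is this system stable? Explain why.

All poles are in the left half-plane. System is stable.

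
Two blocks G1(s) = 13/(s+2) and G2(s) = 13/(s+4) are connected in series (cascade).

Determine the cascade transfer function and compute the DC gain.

Series: multiply transfer functions. G_eq = 13/(s+2) × 13/(s+4) = 169/((s+2)(s+4)). DC gain = 169/(2×4) = 21.125.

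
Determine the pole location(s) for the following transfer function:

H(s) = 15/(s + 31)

Pole is where denominator = 0: s + 31 = 0, so s = -31.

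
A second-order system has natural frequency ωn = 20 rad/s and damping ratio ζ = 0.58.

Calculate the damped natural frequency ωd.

ωd = ωn√(1 - ζ²) = 20√(1 - 0.58²) = 16.29 rad/s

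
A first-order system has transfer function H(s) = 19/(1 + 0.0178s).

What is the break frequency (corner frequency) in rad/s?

Corner frequency = 1/τ = 1/0.0178 = 56.18 rad/s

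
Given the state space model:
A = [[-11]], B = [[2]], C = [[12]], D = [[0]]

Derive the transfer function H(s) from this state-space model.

(sI - A)⁻¹ = 1/(s + 11). H(s) = 12 × 2/(s + 11) + 0 = 24/(s + 11).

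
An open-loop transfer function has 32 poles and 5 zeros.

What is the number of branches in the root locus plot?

Root locus has n branches where n = number of poles = 32.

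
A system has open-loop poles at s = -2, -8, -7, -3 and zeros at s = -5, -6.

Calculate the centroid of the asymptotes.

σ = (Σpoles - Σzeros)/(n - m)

σ = (Σpoles - Σzeros)/(n - m) = (-20 - (-11))/(4 - 2) = -9/2 = -4.5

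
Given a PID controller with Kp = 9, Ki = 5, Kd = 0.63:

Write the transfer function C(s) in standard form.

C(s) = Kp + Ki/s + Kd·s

Substituting values: C(s) = 9 + 5/s + 0.63s = (0.63s² + 9s + 5)/s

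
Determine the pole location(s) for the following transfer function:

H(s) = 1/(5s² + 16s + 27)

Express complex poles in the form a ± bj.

Discriminant = 16² - 4×5×27 = 256 - 540 = -284 < 0, so the poles are a complex conjugate pair s = (-16 ± j√284)/(2×5). Real part = -16/(2×5) = -16/10 = -1.6; imaginary part = ±√284/(2×5) ≈ 1.6852. Poles: s = -1.6 ± 1.6852j.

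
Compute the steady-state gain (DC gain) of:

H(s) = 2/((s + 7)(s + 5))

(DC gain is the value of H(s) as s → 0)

DC gain = H(0) = 2/(7 × 5) = 2/35 = 0.0571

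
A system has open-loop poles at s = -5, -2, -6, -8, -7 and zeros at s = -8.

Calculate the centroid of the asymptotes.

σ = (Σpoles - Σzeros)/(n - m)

σ = (Σpoles - Σzeros)/(n - m) = (-28 - (-8))/(5 - 1) = -20/4 = -5.0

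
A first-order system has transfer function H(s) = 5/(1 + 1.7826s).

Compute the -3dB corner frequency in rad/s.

Corner frequency = 1/τ = 1/1.7826 = 0.561 rad/s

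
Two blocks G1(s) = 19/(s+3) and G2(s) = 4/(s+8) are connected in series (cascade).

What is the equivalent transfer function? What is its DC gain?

Series: multiply transfer functions. G_eq = 19/(s+3) × 4/(s+8) = 76/((s+3)(s+8)). DC gain = 76/(3×8) = 3.1667.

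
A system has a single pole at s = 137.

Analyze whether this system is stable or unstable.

Pole at s = 137 is in the right half-plane. Unstable.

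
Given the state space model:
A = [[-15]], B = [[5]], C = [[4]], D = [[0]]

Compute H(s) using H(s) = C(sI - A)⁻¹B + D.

(sI - A)⁻¹ = 1/(s + 15). H(s) = 4 × 5/(s + 15) + 0 = 20/(s + 15).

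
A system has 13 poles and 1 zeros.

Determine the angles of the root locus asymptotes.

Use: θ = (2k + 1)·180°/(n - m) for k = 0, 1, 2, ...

n - m = 13 - 1 = 12. Angles: θk = (2k + 1)·180°/12 = 15°, 45°, 75°, 105°, 135°, 165°, 195°, 225°, 255°, 285°, 315°, 345°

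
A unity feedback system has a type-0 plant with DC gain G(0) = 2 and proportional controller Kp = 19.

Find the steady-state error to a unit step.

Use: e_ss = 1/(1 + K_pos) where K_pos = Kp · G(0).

K_pos = Kp · G(0) = 19 × 2 = 38. e_ss = 1/(1 + 38) = 0.0256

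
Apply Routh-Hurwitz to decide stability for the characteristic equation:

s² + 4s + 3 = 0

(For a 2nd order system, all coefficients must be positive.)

Coefficients: 1, 4, 3. All positive, so system is stable.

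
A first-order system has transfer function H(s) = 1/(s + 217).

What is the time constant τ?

For H(s) = 1/(s + 1/τ), the pole is at -1/τ = -217, so τ = 1/217 = 0.0046 s.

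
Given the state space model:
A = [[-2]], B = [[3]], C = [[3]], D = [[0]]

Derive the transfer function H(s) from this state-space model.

(sI - A)⁻¹ = 1/(s + 2). H(s) = 3 × 3/(s + 2) + 0 = 9/(s + 2).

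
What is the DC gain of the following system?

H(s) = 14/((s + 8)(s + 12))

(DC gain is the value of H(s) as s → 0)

DC gain = H(0) = 14/(8 × 12) = 14/96 = 0.1458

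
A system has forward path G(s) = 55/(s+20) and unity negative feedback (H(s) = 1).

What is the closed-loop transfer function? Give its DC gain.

T(s) = G/(1+GH) = [55/(s+20)] / [1 + 55/(s+20)] = 55/(s+20+55) = 55/(s+75). DC gain = 55/75 = 0.7333.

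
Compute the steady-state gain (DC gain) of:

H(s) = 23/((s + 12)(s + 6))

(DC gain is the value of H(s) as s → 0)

DC gain = H(0) = 23/(12 × 6) = 23/72 = 0.3194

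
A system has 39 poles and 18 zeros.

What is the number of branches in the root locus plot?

Root locus has n branches where n = number of poles = 39.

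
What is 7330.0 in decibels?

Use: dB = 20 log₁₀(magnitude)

dB = 20 log₁₀(7330.0) = 77.3 dB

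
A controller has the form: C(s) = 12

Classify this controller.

This is a Proportional (P) controller.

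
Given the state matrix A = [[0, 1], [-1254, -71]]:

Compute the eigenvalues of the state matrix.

det(A - λI) = λ² - (-71)λ + 1254 = (λ - (-33))(λ - (-38)). Eigenvalues: -33, -38.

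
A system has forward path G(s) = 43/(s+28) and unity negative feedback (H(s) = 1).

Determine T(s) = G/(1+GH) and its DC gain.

T(s) = G/(1+GH) = [43/(s+28)] / [1 + 43/(s+28)] = 43/(s+28+43) = 43/(s+71). DC gain = 43/71 = 0.6056.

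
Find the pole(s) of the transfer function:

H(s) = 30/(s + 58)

Pole is where denominator = 0: s + 58 = 0, so s = -58.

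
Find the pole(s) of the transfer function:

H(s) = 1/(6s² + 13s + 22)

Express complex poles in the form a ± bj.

Discriminant = 13² - 4×6×22 = 169 - 528 = -359 < 0, so the poles are a complex conjugate pair s = (-13 ± j√359)/(2×6). Real part = -13/(2×6) = -13/12 ≈ -1.0833; imaginary part = ±√359/(2×6) ≈ 1.5789. Poles: s = -1.0833 ± 1.5789j.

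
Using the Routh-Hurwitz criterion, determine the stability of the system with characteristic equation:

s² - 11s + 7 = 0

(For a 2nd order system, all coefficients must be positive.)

Coefficients: 1, -11, 7. b=-11 not positive, so system is unstable.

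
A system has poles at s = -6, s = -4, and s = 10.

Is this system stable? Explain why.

Pole(s) at s = 10 are not in the left half-plane. System is unstable.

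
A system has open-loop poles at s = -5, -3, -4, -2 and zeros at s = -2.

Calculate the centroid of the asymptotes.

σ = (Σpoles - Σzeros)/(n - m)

σ = (Σpoles - Σzeros)/(n - m) = (-14 - (-2))/(4 - 1) = -12/3 = -4.0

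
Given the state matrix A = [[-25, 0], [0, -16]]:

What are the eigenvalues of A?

For diagonal matrix, eigenvalues are diagonal entries: λ₁ = -25, λ₂ = -16.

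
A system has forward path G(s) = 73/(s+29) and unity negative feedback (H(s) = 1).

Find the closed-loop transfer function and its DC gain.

T(s) = G/(1+GH) = [73/(s+29)] / [1 + 73/(s+29)] = 73/(s+29+73) = 73/(s+102). DC gain = 73/102 = 0.7157.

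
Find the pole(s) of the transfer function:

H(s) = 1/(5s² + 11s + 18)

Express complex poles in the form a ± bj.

Discriminant = 11² - 4×5×18 = 121 - 360 = -239 < 0, so the poles are a complex conjugate pair s = (-11 ± j√239)/(2×5). Real part = -11/(2×5) = -11/10 = -1.1; imaginary part = ±√239/(2×5) ≈ 1.5460. Poles: s = -1.1 ± 1.5460j.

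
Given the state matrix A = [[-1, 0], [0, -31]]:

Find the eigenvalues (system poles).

For diagonal matrix, eigenvalues are diagonal entries: λ₁ = -1, λ₂ = -31.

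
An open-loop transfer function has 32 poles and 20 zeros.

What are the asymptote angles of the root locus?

n - m = 32 - 20 = 12. Angles: θk = (2k + 1)·180°/12 = 15°, 45°, 75°, 105°, 135°, 165°, 195°, 225°, 255°, 285°, 315°, 345°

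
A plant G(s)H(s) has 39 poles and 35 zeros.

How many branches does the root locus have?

Root locus has n branches where n = number of poles = 39.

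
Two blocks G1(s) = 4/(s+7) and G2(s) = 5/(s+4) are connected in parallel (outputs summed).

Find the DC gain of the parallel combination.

Parallel: G_eq = G1 + G2. DC gain = G1(0) + G2(0) = 4/7 + 5/4 = 0.5714 + 1.25 = 1.8214.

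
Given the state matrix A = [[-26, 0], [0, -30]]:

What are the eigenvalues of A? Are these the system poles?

For diagonal matrix, eigenvalues are diagonal entries: λ₁ = -26, λ₂ = -30. Eigenvalues of A = system poles.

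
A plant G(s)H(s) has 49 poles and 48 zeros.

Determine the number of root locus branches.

Root locus has n branches where n = number of poles = 49.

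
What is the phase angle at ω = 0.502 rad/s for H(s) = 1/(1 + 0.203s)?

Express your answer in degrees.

Phase = -arctan(ωτ) = -arctan(0.502 × 0.203) = -5.8°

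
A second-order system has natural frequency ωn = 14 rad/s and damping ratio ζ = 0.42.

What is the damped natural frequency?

ωd = ωn√(1 - ζ²) = 14√(1 - 0.42²) = 12.71 rad/s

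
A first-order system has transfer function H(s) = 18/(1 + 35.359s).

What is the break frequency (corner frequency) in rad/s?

Corner frequency = 1/τ = 1/35.359 = 0.028 rad/s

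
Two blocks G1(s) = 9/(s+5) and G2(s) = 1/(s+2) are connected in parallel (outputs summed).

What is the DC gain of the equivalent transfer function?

Parallel: G_eq = G1 + G2. DC gain = G1(0) + G2(0) = 9/5 + 1/2 = 1.8 + 0.5 = 2.3.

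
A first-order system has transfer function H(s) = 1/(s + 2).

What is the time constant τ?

For H(s) = 1/(s + 1/τ), the pole is at -1/τ = -2, so τ = 1/2 = 0.5 s.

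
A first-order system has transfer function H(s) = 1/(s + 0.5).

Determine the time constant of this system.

For H(s) = 1/(s + 1/τ), the pole is at -1/τ = -0.5, so τ = 1/0.5 = 2 s.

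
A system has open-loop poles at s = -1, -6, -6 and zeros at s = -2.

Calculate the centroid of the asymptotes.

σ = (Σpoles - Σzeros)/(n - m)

σ = (Σpoles - Σzeros)/(n - m) = (-13 - (-2))/(3 - 1) = -11/2 = -5.5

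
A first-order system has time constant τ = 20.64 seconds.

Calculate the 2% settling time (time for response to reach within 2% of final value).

For first-order system, 2% settling time ≈ 4τ = 4 × 20.64 = 82.56 s.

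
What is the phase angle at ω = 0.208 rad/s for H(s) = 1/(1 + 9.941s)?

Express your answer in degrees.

Phase = -arctan(ωτ) = -arctan(0.208 × 9.941) = -64.2°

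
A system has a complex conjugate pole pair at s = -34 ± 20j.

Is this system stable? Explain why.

Real part of poles is -34 (< 0, left half-plane). Stable.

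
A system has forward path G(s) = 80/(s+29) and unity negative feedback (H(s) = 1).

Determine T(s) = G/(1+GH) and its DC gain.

T(s) = G/(1+GH) = [80/(s+29)] / [1 + 80/(s+29)] = 80/(s+29+80) = 80/(s+109). DC gain = 80/109 = 0.7339.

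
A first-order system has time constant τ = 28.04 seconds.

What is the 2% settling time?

For first-order system, 2% settling time ≈ 4τ = 4 × 28.04 = 112.16 s.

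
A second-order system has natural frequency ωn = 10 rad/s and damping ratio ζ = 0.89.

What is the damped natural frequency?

ωd = ωn√(1 - ζ²) = 10√(1 - 0.89²) = 4.56 rad/s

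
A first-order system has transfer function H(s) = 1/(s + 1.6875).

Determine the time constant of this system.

For H(s) = 1/(s + 1/τ), the pole is at -1/τ = -1.6875, so τ = 1/1.6875 = 0.5926 s.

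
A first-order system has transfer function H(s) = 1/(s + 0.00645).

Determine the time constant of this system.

For H(s) = 1/(s + 1/τ), the pole is at -1/τ = -0.00645, so τ = 1/0.00645 = 155 s.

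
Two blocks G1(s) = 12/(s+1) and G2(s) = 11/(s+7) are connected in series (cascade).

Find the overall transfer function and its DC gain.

Series: multiply transfer functions. G_eq = 12/(s+1) × 11/(s+7) = 132/((s+1)(s+7)). DC gain = 132/(1×7) = 18.8571.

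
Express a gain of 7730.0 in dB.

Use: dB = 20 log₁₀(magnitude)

dB = 20 log₁₀(7730.0) = 77.8 dB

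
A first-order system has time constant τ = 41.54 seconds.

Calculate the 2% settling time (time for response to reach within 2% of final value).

For first-order system, 2% settling time ≈ 4τ = 4 × 41.54 = 166.16 s.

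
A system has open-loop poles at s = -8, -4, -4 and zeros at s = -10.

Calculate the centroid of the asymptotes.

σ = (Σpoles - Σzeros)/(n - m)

σ = (Σpoles - Σzeros)/(n - m) = (-16 - (-10))/(3 - 1) = -6/2 = -3.0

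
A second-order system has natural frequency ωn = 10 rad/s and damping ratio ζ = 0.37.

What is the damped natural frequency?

ωd = ωn√(1 - ζ²) = 10√(1 - 0.37²) = 9.29 rad/s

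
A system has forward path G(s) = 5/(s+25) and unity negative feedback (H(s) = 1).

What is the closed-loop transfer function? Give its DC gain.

T(s) = G/(1+GH) = [5/(s+25)] / [1 + 5/(s+25)] = 5/(s+25+5) = 5/(s+30). DC gain = 5/30 = 0.1667.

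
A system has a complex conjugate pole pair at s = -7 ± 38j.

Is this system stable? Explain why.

Real part of poles is -7 (< 0, left half-plane). Stable.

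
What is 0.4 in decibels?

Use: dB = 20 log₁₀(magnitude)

dB = 20 log₁₀(0.4) = -8.0 dB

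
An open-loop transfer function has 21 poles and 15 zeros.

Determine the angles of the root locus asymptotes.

n - m = 21 - 15 = 6. Angles: θk = (2k + 1)·180°/6 = 30°, 90°, 150°, 210°, 270°, 330°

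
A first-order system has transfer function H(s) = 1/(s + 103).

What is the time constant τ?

For H(s) = 1/(s + 1/τ), the pole is at -1/τ = -103, so τ = 1/103 = 0.0097 s.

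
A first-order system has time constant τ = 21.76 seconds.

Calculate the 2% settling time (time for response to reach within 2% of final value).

For first-order system, 2% settling time ≈ 4τ = 4 × 21.76 = 87.04 s.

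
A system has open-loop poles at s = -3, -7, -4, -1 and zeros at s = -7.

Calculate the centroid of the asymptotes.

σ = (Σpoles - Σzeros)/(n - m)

σ = (Σpoles - Σzeros)/(n - m) = (-15 - (-7))/(4 - 1) = -8/3 = -2.67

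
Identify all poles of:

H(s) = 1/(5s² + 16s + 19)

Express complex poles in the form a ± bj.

Discriminant = 16² - 4×5×19 = 256 - 380 = -124 < 0, so the poles are a complex conjugate pair s = (-16 ± j√124)/(2×5). Real part = -16/(2×5) = -16/10 = -1.6; imaginary part = ±√124/(2×5) ≈ 1.1136. Poles: s = -1.6 ± 1.1136j.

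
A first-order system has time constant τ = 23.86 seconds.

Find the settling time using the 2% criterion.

For first-order system, 2% settling time ≈ 4τ = 4 × 23.86 = 95.44 s.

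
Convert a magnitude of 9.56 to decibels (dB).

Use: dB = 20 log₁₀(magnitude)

dB = 20 log₁₀(9.56) = 19.6 dB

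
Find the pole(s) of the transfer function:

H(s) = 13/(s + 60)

Pole is where denominator = 0: s + 60 = 0, so s = -60.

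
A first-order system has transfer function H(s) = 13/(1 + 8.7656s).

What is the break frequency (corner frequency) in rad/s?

Corner frequency = 1/τ = 1/8.7656 = 0.114 rad/s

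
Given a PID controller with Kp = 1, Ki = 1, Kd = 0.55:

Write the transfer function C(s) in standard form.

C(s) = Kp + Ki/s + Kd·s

Substituting values: C(s) = 1 + 1/s + 0.55s = (0.55s² + s + 1)/s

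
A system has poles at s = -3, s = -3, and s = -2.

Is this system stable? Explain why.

All poles are in the left half-plane. System is stable.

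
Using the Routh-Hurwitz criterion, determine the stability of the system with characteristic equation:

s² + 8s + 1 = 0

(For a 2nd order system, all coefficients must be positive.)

Coefficients: 1, 8, 1. All positive, so system is stable.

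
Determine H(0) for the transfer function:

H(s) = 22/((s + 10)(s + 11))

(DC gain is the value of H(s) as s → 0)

DC gain = H(0) = 22/(10 × 11) = 22/110 = 0.2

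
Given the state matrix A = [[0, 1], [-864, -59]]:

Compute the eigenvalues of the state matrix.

det(A - λI) = λ² - (-59)λ + 864 = (λ - (-27))(λ - (-32)). Eigenvalues: -27, -32.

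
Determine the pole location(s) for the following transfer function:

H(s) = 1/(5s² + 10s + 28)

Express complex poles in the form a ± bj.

Discriminant = 10² - 4×5×28 = 100 - 560 = -460 < 0, so the poles are a complex conjugate pair s = (-10 ± j√460)/(2×5). Real part = -10/(2×5) = -10/10 = -1; imaginary part = ±√460/(2×5) ≈ 2.1448. Poles: s = -1 ± 2.1448j.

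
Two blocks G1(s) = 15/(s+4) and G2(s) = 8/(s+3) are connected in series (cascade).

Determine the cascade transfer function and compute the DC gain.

Series: multiply transfer functions. G_eq = 15/(s+4) × 8/(s+3) = 120/((s+4)(s+3)). DC gain = 120/(4×3) = 10.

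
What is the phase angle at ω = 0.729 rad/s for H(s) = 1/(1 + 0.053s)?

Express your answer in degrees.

Phase = -arctan(ωτ) = -arctan(0.729 × 0.053) = -2.2°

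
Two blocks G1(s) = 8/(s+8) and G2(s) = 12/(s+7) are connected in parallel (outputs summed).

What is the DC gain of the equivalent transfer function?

Parallel: G_eq = G1 + G2. DC gain = G1(0) + G2(0) = 8/8 + 12/7 = 1 + 1.7143 = 2.7143.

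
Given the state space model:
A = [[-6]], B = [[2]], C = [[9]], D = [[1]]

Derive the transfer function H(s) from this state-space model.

(sI - A)⁻¹ = 1/(s + 6). H(s) = 9×2/(s + 6) + 1 = (s + 24)/(s + 6).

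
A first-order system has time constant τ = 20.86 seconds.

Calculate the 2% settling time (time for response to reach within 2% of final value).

For first-order system, 2% settling time ≈ 4τ = 4 × 20.86 = 83.44 s.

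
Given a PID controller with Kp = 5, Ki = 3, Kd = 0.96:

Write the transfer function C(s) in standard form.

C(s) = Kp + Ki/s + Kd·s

Substituting values: C(s) = 5 + 3/s + 0.96s = (0.96s² + 5s + 3)/s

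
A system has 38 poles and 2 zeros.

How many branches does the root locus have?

Root locus has n branches where n = number of poles = 38.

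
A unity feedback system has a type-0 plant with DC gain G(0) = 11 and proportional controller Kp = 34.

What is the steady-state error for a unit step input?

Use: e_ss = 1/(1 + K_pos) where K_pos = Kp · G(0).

K_pos = Kp · G(0) = 34 × 11 = 374. e_ss = 1/(1 + 374) = 0.0027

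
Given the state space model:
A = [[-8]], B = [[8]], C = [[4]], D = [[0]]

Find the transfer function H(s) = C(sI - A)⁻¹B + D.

(sI - A)⁻¹ = 1/(s + 8). H(s) = 4 × 8/(s + 8) + 0 = 32/(s + 8).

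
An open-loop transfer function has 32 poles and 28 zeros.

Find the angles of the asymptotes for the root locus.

n - m = 32 - 28 = 4. Angles: θk = (2k + 1)·180°/4 = 45°, 135°, 225°, 315°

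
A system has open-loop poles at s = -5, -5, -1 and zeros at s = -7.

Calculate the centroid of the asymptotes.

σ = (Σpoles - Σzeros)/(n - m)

σ = (Σpoles - Σzeros)/(n - m) = (-11 - (-7))/(3 - 1) = -4/2 = -2.0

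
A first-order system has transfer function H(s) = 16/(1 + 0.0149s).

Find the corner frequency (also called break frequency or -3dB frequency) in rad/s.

Corner frequency = 1/τ = 1/0.0149 = 67.114 rad/s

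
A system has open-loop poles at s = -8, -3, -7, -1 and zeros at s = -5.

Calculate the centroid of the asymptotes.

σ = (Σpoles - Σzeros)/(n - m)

σ = (Σpoles - Σzeros)/(n - m) = (-19 - (-5))/(4 - 1) = -14/3 = -4.67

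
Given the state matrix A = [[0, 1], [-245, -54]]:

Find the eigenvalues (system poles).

det(A - λI) = λ² - (-54)λ + 245 = (λ - (-5))(λ - (-49)). Eigenvalues: -5, -49.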